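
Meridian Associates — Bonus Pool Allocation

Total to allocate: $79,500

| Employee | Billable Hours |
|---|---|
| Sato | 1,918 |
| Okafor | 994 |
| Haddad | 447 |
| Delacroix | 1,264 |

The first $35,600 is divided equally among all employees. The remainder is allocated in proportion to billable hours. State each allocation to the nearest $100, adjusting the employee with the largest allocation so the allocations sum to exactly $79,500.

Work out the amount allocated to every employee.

Sato: $27,200; Okafor: $18,300; Haddad: $13,100; Delacroix: $20,900

$35,600 shared equally gives $8,900 per employee.
Remainder $43,900 by billable hours (total 4,623): Sato 18,213.32 → $18,200; Okafor 9,439.02 → $9,400; Haddad 4,244.71 → $4,200; Delacroix 12,002.94 → $12,000.
Rounding difference +$100 on remainder applied to Sato.
Totals: Sato $8,900 + $18,300 = $27,200; Okafor $8,900 + $9,400 = $18,300; Haddad $8,900 + $4,200 = $13,100; Delacroix $8,900 + $12,000 = $20,900.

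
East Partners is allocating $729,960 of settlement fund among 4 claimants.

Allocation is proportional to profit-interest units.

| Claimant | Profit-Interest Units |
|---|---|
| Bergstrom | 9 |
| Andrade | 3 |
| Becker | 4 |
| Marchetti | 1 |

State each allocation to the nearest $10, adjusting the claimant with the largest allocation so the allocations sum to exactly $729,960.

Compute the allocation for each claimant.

Bergstrom: $386,440 · Andrade: $128,820 · Becker: $171,760 · Marchetti: $42,940

Combined profit-interest units = 17.
Raw shares: Bergstrom 9/17 × $729,960 = 386,449.41; Andrade 3/17 × $729,960 = 128,816.47; Becker 4/17 × $729,960 = 171,755.29; Marchetti 1/17 × $729,960 = 42,938.82.
Rounded to nearest $10: Bergstrom $386,450; Andrade $128,820; Becker $171,760; Marchetti $42,940. Sum = $729,970.
Difference $729,960 − $729,970 = −$10 applied to largest allocation (Bergstrom): Bergstrom becomes $386,440.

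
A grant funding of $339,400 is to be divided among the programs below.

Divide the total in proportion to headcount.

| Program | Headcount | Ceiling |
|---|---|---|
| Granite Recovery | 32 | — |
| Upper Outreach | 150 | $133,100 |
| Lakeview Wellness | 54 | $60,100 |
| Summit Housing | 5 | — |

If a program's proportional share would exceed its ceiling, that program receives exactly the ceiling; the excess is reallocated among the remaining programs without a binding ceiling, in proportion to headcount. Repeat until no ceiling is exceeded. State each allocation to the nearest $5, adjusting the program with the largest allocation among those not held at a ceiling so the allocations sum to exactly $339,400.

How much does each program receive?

Granite Recovery: $126,445 | Upper Outreach: $133,100 | Lakeview Wellness: $60,100 | Summit Housing: $19,755

Combined headcount = 241.
Pro-rata shares before constraints: Granite Recovery 45,065.56; Upper Outreach 211,244.81; Lakeview Wellness 76,048.13; Summit Housing 7,041.49.
Held at cap: Upper Outreach ($133,100), Lakeview Wellness ($60,100); balance $146,200 reallocated over remaining headcount 37.
Remaining shares: Granite Recovery 126,443.24 → $126,445; Summit Housing 19,756.76 → $19,755.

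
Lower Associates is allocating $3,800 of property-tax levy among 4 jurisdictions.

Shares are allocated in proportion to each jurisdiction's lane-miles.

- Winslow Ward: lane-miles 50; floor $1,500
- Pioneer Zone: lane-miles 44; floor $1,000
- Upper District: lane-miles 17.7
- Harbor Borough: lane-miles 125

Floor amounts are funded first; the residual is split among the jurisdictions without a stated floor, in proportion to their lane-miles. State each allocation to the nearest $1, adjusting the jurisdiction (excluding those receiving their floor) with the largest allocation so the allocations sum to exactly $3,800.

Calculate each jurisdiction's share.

Winslow Ward: $1,500; Pioneer Zone: $1,000; Upper District: $161; Harbor Borough: $1,139

Minimums first: Winslow Ward $1,500; Pioneer Zone $1,000. Balance $1,300.
Balance split over remaining lane-miles 142.7: Upper District 161.25 → $161; Harbor Borough 1,138.75 → $1,139.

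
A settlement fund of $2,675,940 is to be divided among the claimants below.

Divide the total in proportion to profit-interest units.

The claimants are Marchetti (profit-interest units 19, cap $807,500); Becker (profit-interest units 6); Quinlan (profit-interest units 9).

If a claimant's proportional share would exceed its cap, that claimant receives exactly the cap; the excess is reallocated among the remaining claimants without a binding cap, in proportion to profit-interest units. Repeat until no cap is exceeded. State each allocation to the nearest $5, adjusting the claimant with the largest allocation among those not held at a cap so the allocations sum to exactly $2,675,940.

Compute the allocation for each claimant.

Total profit-interest units = 34.
Unconstrained shares: Marchetti 1,495,378.24; Becker 472,224.71; Quinlan 708,337.06.
Capped: Marchetti ($807,500); residual $1,868,440 reallocated over remaining profit-interest units 15.
Redistributed shares: Becker 747,376.00 → $747,375; Quinlan 1,121,064.00 → $1,121,065.

Marchetti: $807,500 · Becker: $747,375 · Quinlan: $1,121,065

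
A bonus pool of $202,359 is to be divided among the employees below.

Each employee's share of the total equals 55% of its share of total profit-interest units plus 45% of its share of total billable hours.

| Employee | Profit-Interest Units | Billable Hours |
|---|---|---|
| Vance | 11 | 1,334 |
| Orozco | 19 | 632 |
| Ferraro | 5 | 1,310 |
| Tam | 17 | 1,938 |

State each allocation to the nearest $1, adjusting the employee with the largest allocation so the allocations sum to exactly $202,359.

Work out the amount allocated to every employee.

Vance: $46,842; Orozco: $51,704; Ferraro: $33,581; Tam: $70,232

Totals — profit-interest units 52, billable hours 5,214.
Blended shares (55% profit-interest units + 45% billable hours): Vance 0.2315; Orozco 0.2555; Ferraro 0.1659; Tam 0.3471.
Raw shares: Vance 46,841.76; Orozco 51,704.14; Ferraro 33,580.59; Tam 70,232.52.
Rounded to nearest $1: Vance $46,842; Orozco $51,704; Ferraro $33,581; Tam $70,233. Sum = $202,360.
Difference $202,359 − $202,360 = −$1 applied to largest allocation (Tam): Tam becomes $70,232.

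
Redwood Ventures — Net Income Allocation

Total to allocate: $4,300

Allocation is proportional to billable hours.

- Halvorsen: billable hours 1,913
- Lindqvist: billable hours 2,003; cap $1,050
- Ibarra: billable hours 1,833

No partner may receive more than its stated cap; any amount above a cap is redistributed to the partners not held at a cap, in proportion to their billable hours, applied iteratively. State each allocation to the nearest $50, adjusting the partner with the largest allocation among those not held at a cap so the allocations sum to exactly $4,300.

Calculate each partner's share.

Total billable hours = 5,749.
Proportional shares (ignoring caps): Halvorsen 1,430.84; Lindqvist 1,498.16; Ibarra 1,371.00.
Capped: Lindqvist ($1,050); balance $3,250 reallocated over remaining billable hours 3,746.
Shares after redistribution: Halvorsen 1,659.70 → $1,650; Ibarra 1,590.30 → $1,600.

Halvorsen: $1,650; Lindqvist: $1,050; Ibarra: $1,600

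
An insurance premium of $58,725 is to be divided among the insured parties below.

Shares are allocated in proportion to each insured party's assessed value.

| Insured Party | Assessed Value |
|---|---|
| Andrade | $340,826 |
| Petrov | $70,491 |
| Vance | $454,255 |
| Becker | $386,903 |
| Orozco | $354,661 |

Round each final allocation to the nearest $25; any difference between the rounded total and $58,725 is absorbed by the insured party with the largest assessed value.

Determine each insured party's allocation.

Andrade: $12,450; Petrov: $2,575; Vance: $16,625; Becker: $14,125; Orozco: $12,950

Combined assessed value = 1,607,136.
Unrounded shares: Andrade 340,826/1,607,136 × $58,725 = 12,453.84; Petrov 70,491/1,607,136 × $58,725 = 2,575.75; Vance 454,255/1,607,136 × $58,725 = 16,598.55; Becker 386,903/1,607,136 × $58,725 = 14,137.496; Orozco 354,661/1,607,136 × $58,725 = 12,959.37.
Rounded to nearest $25: Andrade $12,450; Petrov $2,575; Vance $16,600; Becker $14,125; Orozco $12,950. Sum = $58,700.
Difference $58,725 − $58,700 = +$25 applied to largest assessed value (Vance): Vance becomes $16,625.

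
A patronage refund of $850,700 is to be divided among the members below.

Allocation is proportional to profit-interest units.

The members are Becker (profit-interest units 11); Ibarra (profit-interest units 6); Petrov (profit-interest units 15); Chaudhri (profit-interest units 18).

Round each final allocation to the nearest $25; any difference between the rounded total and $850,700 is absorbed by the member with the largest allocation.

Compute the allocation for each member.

Sum of profit-interest units: 50.
Proportional shares: Becker 11/50 × $850,700 = 187,154.00; Ibarra 6/50 × $850,700 = 102,084.00; Petrov 15/50 × $850,700 = 255,210.00; Chaudhri 18/50 × $850,700 = 306,252.00.
After rounding ($25): Becker $187,150; Ibarra $102,075; Petrov $255,200; Chaudhri $306,250. Sum = $850,675.
Difference $850,700 − $850,675 = +$25 applied to largest allocation (Chaudhri): Chaudhri becomes $306,275.

Becker: $187,150 · Ibarra: $102,075 · Petrov: $255,200 · Chaudhri: $306,275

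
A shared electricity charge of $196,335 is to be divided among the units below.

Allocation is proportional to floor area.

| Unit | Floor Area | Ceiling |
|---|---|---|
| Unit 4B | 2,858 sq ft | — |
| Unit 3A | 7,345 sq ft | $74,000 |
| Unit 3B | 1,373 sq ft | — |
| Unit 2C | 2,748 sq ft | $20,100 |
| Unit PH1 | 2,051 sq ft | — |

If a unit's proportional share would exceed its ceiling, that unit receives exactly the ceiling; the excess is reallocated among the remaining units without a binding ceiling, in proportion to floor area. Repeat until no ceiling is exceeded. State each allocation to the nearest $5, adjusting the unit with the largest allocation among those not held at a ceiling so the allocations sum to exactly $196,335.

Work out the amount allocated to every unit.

Combined floor area = 16,375.
Unconstrained shares: Unit 4B 34,267.20; Unit 3A 88,065.99; Unit 3B 16,462.17; Unit 2C 32,948.31; Unit PH1 24,591.33.
Cap binds for Unit 3A ($74,000), Unit 2C ($20,100); residual $102,235 reallocated over remaining floor area 6,282.
Redistributed shares: Unit 4B 46,511.88 → $46,510; Unit 3B 22,344.58 → $22,345; Unit PH1 33,378.54 → $33,380.

Unit 4B: $46,510; Unit 3A: $74,000; Unit 3B: $22,345; Unit 2C: $20,100; Unit PH1: $33,380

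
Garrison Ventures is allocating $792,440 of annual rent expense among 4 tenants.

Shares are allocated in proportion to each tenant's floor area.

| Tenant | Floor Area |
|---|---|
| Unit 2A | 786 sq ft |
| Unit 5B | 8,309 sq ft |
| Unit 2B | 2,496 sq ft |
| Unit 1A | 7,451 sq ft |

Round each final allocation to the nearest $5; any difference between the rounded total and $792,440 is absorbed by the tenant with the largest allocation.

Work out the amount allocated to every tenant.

Unit 2A: $32,710 | Unit 5B: $345,785 | Unit 2B: $103,870 | Unit 1A: $310,075

Combined floor area = 19,042.
Pro-rata amounts: Unit 2A 786/19,042 × $792,440 = 32,709.69; Unit 5B 8,309/19,042 × $792,440 = 345,782.16; Unit 2B 2,496/19,042 × $792,440 = 103,871.98; Unit 1A 7,451/19,042 × $792,440 = 310,076.17.
After rounding ($5): Unit 2A $32,710; Unit 5B $345,780; Unit 2B $103,870; Unit 1A $310,075. Sum = $792,435.
Difference $792,440 − $792,435 = +$5 applied to largest allocation (Unit 5B): Unit 5B becomes $345,785.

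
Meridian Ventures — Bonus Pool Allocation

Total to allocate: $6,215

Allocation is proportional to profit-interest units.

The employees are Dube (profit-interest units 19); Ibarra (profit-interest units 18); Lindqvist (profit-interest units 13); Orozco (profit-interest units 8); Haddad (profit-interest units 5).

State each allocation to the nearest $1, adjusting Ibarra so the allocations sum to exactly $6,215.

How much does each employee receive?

Dube: $1,874 | Ibarra: $1,777 | Lindqvist: $1,282 | Orozco: $789 | Haddad: $493

Sum of profit-interest units: 63.
Unrounded shares: Dube 19/63 × $6,215 = 1,874.37; Ibarra 18/63 × $6,215 = 1,775.71; Lindqvist 13/63 × $6,215 = 1,282.46; Orozco 8/63 × $6,215 = 789.21; Haddad 5/63 × $6,215 = 493.25.
At nearest $1: Dube $1,874; Ibarra $1,776; Lindqvist $1,282; Orozco $789; Haddad $493. Sum = $6,214.
Difference $6,215 − $6,214 = +$1 applied to Ibarra: Ibarra becomes $1,777.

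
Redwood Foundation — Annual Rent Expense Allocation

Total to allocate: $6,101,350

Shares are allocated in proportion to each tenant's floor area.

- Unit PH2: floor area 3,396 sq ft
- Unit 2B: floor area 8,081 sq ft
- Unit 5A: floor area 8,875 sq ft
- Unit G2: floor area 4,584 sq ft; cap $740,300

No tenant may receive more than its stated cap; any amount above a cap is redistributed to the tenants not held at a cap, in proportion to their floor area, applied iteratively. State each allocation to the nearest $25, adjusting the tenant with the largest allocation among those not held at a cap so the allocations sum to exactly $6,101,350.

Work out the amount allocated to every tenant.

Unit PH2: $894,550; Unit 2B: $2,128,675; Unit 5A: $2,337,825; Unit G2: $740,300

Total floor area = 24,936.
Unconstrained shares: Unit PH2 830,934.58; Unit 2B 1,977,262.17; Unit 5A 2,171,538.39; Unit G2 1,121,614.87.
Held at cap: Unit G2 ($740,300); balance $5,361,050 reallocated over remaining floor area 20,352.
Remaining shares: Unit PH2 894,562.00 → $894,550; Unit 2B 2,128,667.70 → $2,128,675; Unit 5A 2,337,820.30 → $2,337,825.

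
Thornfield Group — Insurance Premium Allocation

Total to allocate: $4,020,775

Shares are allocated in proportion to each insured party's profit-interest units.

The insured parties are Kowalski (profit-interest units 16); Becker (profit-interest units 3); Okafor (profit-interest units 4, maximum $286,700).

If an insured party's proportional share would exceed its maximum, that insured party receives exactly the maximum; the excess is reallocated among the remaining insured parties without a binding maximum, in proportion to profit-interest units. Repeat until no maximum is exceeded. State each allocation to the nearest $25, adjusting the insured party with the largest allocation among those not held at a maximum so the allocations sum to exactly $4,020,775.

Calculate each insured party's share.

Total profit-interest units = 23.
Proportional shares (ignoring caps): Kowalski 2,797,060.87; Becker 524,448.91; Okafor 699,265.22.
Capped: Okafor ($286,700); remaining pool $3,734,075 reallocated over remaining profit-interest units 19.
Shares after redistribution: Kowalski 3,144,484.21 → $3,144,475; Becker 589,590.79 → $589,600.

Kowalski: $3,144,475 | Becker: $589,600 | Okafor: $286,700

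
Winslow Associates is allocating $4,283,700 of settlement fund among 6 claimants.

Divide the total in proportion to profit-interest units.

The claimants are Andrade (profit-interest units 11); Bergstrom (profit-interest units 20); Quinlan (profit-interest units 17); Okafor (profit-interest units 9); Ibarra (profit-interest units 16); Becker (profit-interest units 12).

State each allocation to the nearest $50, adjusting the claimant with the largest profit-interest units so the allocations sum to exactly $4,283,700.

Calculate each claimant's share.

Andrade: $554,350 · Bergstrom: $1,007,950 · Quinlan: $856,750 · Okafor: $453,550 · Ibarra: $806,350 · Becker: $604,750

Total profit-interest units = 11 + 20 + 17 + 9 + 16 + 12 = 85.
Raw shares: Andrade 554,361.18; Bergstrom 1,007,929.41; Quinlan 856,740.00; Okafor 453,568.24; Ibarra 806,343.53; Becker 604,757.65.
After rounding ($50): Andrade $554,350; Bergstrom $1,007,950; Quinlan $856,750; Okafor $453,550; Ibarra $806,350; Becker $604,750. Sum = $4,283,700.
No rounding difference to absorb.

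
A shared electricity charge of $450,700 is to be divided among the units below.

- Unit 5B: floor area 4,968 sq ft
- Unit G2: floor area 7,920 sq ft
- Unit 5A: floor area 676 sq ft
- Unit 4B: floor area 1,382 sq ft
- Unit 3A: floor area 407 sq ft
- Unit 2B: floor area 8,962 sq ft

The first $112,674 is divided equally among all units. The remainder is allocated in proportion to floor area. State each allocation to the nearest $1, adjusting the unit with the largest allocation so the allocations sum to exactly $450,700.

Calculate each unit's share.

First tranche $112,674 split equally: $18,779 each.
Remainder $338,026 by floor area (total 24,315): Unit 5B 69,064.91 → $69,065; Unit G2 110,103.47 → $110,103; Unit 5A 9,397.72 → $9,398; Unit 4B 19,212.4998 → $19,212; Unit 3A 5,658.10 → $5,658; Unit 2B 124,589.31 → $124,589.
Rounding difference +$1 on remainder applied to Unit 2B.
Totals: Unit 5B $18,779 + $69,065 = $87,844; Unit G2 $18,779 + $110,103 = $128,882; Unit 5A $18,779 + $9,398 = $28,177; Unit 4B $18,779 + $19,212 = $37,991; Unit 3A $18,779 + $5,658 = $24,437; Unit 2B $18,779 + $124,590 = $143,369.

Unit 5B: $87,844 · Unit G2: $128,882 · Unit 5A: $28,177 · Unit 4B: $37,991 · Unit 3A: $24,437 · Unit 2B: $143,369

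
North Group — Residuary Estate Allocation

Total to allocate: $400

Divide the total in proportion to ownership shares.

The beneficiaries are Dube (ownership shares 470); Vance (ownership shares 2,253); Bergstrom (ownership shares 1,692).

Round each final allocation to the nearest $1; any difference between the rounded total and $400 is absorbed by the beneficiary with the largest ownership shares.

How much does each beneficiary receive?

Total ownership shares = 470 + 2,253 + 1,692 = 4,415.
Pro-rata amounts: Dube 42.58; Vance 204.12; Bergstrom 153.30.
After rounding ($1): Dube $43; Vance $204; Bergstrom $153. Sum = $400.
No rounding difference to absorb.

Dube: $43; Vance: $204; Bergstrom: $153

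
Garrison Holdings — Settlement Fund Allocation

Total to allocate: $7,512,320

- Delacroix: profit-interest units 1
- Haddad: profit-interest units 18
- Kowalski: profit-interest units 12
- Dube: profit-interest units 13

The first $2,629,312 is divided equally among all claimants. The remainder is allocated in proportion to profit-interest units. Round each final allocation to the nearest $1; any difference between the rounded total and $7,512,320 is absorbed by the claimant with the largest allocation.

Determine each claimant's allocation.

$2,629,312 shared equally gives $657,328 per claimant.
Remainder $4,883,008 by profit-interest units (total 44): Delacroix 110,977.45 → $110,977; Haddad 1,997,594.18 → $1,997,594; Kowalski 1,331,729.45 → $1,331,729; Dube 1,442,706.91 → $1,442,707.
Rounding difference +$1 on remainder applied to Haddad.
Totals: Delacroix $657,328 + $110,977 = $768,305; Haddad $657,328 + $1,997,595 = $2,654,923; Kowalski $657,328 + $1,331,729 = $1,989,057; Dube $657,328 + $1,442,707 = $2,100,035.

Delacroix: $768,305; Haddad: $2,654,923; Kowalski: $1,989,057; Dube: $2,100,035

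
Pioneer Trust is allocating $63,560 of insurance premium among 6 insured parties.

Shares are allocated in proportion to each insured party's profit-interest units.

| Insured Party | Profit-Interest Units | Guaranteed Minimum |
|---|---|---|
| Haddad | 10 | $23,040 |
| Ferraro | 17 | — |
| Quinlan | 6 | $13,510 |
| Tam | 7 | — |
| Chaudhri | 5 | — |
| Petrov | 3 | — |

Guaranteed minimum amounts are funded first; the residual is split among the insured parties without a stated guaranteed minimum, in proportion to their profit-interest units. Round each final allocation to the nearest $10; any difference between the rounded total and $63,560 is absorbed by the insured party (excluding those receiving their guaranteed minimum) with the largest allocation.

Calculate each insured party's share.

Guaranteed amounts: Haddad $23,040; Quinlan $13,510. Balance $27,010.
Balance split over remaining profit-interest units 32: Ferraro 14,349.06 → $14,350; Tam 5,908.44 → $5,910; Chaudhri 4,220.31 → $4,220; Petrov 2,532.19 → $2,530.

Haddad: $23,040 · Ferraro: $14,350 · Quinlan: $13,510 · Tam: $5,910 · Chaudhri: $4,220 · Petrov: $2,530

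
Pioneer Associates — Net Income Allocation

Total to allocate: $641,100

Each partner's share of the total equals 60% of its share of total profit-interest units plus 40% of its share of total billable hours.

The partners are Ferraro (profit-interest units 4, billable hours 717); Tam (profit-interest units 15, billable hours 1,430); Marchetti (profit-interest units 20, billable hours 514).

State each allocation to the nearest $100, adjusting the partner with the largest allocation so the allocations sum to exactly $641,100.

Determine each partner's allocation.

Ferraro: $108,500; Tam: $285,800; Marchetti: $246,800

Profit-interest units total 39; billable hours total 2,661.
Combined weights (60% profit-interest units + 40% billable hours): Ferraro 0.1693; Tam 0.4457; Marchetti 0.3850.
Unrounded shares: Ferraro 108,549.44; Tam 285,754.95; Marchetti 246,795.61.
After rounding ($100): Ferraro $108,500; Tam $285,800; Marchetti $246,800. Sum = $641,100.
Rounded total matches; no reconciliation needed.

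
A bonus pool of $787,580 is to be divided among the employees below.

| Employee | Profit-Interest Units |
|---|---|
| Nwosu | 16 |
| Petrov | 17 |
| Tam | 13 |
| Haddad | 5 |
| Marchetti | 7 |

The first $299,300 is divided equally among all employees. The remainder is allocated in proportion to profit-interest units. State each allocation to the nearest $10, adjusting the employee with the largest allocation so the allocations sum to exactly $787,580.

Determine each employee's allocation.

First tranche $299,300 split equally: $59,860 each.
Remainder $488,280 by profit-interest units (total 58): Nwosu 134,697.93 → $134,700; Petrov 143,116.55 → $143,120; Tam 109,442.07 → $109,440; Haddad 42,093.10 → $42,090; Marchetti 58,930.34 → $58,930.
Totals: Nwosu $59,860 + $134,700 = $194,560; Petrov $59,860 + $143,120 = $202,980; Tam $59,860 + $109,440 = $169,300; Haddad $59,860 + $42,090 = $101,950; Marchetti $59,860 + $58,930 = $118,790.

Nwosu: $194,560 | Petrov: $202,980 | Tam: $169,300 | Haddad: $101,950 | Marchetti: $118,790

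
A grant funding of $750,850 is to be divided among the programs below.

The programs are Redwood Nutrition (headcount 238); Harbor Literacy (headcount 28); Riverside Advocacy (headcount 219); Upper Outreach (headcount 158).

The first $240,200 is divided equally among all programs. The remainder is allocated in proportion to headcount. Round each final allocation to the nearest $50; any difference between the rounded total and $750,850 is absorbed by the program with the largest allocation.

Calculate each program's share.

First tranche $240,200 split equally: $60,050 each.
Remainder $510,650 by headcount (total 643): Redwood Nutrition 189,011.98 → $189,000; Harbor Literacy 22,236.70 → $22,250; Riverside Advocacy 173,922.78 → $173,900; Upper Outreach 125,478.54 → $125,500.
Totals: Redwood Nutrition $60,050 + $189,000 = $249,050; Harbor Literacy $60,050 + $22,250 = $82,300; Riverside Advocacy $60,050 + $173,900 = $233,950; Upper Outreach $60,050 + $125,500 = $185,550.

Redwood Nutrition: $249,050; Harbor Literacy: $82,300; Riverside Advocacy: $233,950; Upper Outreach: $185,550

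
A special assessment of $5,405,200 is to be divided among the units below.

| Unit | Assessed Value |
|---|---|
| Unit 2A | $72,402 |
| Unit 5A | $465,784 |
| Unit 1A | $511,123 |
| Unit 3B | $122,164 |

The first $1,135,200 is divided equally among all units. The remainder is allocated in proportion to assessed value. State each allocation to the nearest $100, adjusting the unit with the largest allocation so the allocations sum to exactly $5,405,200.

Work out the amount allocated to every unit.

First tranche $1,135,200 split equally: $283,800 each.
Remainder $4,270,000 by assessed value (total 1,171,473): Unit 2A 263,904.11 → $263,900; Unit 5A 1,697,775.09 → $1,697,800; Unit 1A 1,863,035.01 → $1,863,000; Unit 3B 445,285.79 → $445,300.
Totals: Unit 2A $283,800 + $263,900 = $547,700; Unit 5A $283,800 + $1,697,800 = $1,981,600; Unit 1A $283,800 + $1,863,000 = $2,146,800; Unit 3B $283,800 + $445,300 = $729,100.

Unit 2A: $547,700 · Unit 5A: $1,981,600 · Unit 1A: $2,146,800 · Unit 3B: $729,100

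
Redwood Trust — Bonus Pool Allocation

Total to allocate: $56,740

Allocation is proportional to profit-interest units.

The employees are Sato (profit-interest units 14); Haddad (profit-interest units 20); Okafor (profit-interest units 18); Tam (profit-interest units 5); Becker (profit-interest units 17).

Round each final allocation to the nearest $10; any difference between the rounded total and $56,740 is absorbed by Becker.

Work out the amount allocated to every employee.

Sato: $10,730 | Haddad: $15,340 | Okafor: $13,800 | Tam: $3,830 | Becker: $13,040

Profit-interest units total: 74.
Raw shares: Sato 14/74 × $56,740 = 10,734.59; Haddad 20/74 × $56,740 = 15,335.14; Okafor 18/74 × $56,740 = 13,801.62; Tam 5/74 × $56,740 = 3,833.78; Becker 17/74 × $56,740 = 13,034.86.
Rounded to nearest $10: Sato $10,730; Haddad $15,340; Okafor $13,800; Tam $3,830; Becker $13,030. Sum = $56,730.
Difference $56,740 − $56,730 = +$10 applied to Becker: Becker becomes $13,040.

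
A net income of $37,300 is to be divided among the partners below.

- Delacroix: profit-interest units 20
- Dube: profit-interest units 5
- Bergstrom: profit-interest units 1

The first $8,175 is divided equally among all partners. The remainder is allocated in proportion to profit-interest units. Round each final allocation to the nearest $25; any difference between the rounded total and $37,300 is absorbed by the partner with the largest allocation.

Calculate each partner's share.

Delacroix: $25,125 · Dube: $8,325 · Bergstrom: $3,850

Equal tier: $8,175 ÷ 3 = $2,725 apiece.
Remainder $29,125 by profit-interest units (total 26): Delacroix 22,403.85 → $22,400; Dube 5,600.96 → $5,600; Bergstrom 1,120.19 → $1,125.
Totals: Delacroix $2,725 + $22,400 = $25,125; Dube $2,725 + $5,600 = $8,325; Bergstrom $2,725 + $1,125 = $3,850.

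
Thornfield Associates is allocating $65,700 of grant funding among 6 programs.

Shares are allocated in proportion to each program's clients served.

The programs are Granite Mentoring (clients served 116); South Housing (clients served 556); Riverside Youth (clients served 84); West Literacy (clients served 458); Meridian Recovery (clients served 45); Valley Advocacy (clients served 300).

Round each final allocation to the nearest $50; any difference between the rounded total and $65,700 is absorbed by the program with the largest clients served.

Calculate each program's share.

Granite Mentoring: $4,900 · South Housing: $23,400 · Riverside Youth: $3,550 · West Literacy: $19,300 · Meridian Recovery: $1,900 · Valley Advocacy: $12,650

Total clients served = 1,559.
Pro-rata amounts: Granite Mentoring 116/1,559 × $65,700 = 4,888.52; South Housing 556/1,559 × $65,700 = 23,431.17; Riverside Youth 84/1,559 × $65,700 = 3,539.96; West Literacy 458/1,559 × $65,700 = 19,301.22; Meridian Recovery 45/1,559 × $65,700 = 1,896.41; Valley Advocacy 300/1,559 × $65,700 = 12,642.72.
At nearest $50: Granite Mentoring $4,900; South Housing $23,450; Riverside Youth $3,550; West Literacy $19,300; Meridian Recovery $1,900; Valley Advocacy $12,650. Sum = $65,750.
Difference $65,700 − $65,750 = −$50 applied to largest clients served (South Housing): South Housing becomes $23,400.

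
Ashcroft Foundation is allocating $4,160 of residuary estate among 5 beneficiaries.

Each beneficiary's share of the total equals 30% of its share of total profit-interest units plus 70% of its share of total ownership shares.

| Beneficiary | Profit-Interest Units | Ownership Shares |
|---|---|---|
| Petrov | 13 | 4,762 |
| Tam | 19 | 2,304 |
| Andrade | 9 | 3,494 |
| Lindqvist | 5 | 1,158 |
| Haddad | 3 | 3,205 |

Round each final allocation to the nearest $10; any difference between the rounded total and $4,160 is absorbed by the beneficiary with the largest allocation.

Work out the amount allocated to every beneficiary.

Totals — profit-interest units 49, ownership shares 14,923.
Composite weights (30% profit-interest units + 70% ownership shares): Petrov 0.3030; Tam 0.2244; Andrade 0.2190; Lindqvist 0.0849; Haddad 0.1687.
Proportional shares: Petrov 1,260.34; Tam 933.51; Andrade 911.03; Lindqvist 353.31; Haddad 701.82.
Rounded to nearest $10: Petrov $1,260; Tam $930; Andrade $910; Lindqvist $350; Haddad $700. Sum = $4,150.
Difference $4,160 − $4,150 = +$10 applied to largest allocation (Petrov): Petrov becomes $1,270.

Petrov: $1,270 · Tam: $930 · Andrade: $910 · Lindqvist: $350 · Haddad: $700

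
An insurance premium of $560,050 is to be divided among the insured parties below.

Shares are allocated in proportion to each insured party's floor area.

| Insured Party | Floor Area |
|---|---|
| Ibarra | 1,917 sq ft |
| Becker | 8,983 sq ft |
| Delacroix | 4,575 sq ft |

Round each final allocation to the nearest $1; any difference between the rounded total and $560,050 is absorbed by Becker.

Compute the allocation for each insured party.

Ibarra: $69,377 · Becker: $325,101 · Delacroix: $165,572

Total floor area = 15,475.
Proportional shares: Ibarra 1,917/15,475 × $560,050 = 69,377.44; Becker 8,983/15,475 × $560,050 = 325,100.43; Delacroix 4,575/15,475 × $560,050 = 165,572.13.
After rounding ($1): Ibarra $69,377; Becker $325,100; Delacroix $165,572. Sum = $560,049.
Difference $560,050 − $560,049 = +$1 applied to Becker: Becker becomes $325,101.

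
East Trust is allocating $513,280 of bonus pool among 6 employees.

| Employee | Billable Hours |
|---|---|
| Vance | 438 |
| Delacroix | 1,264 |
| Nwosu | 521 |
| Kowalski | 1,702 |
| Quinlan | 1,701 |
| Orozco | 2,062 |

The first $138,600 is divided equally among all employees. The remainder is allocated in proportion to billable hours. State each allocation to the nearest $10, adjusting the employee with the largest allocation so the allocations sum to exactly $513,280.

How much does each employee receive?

Vance: $44,450 · Delacroix: $84,700 · Nwosu: $48,490 · Kowalski: $106,050 · Quinlan: $106,000 · Orozco: $123,590

$138,600 shared equally gives $23,100 per employee.
Remainder $374,680 by billable hours (total 7,688): Vance 21,346.23 → $21,350; Delacroix 61,601.91 → $61,600; Nwosu 25,391.30 → $25,390; Kowalski 82,948.15 → $82,950; Quinlan 82,899.41 → $82,900; Orozco 100,493.00 → $100,490.
Totals: Vance $23,100 + $21,350 = $44,450; Delacroix $23,100 + $61,600 = $84,700; Nwosu $23,100 + $25,390 = $48,490; Kowalski $23,100 + $82,950 = $106,050; Quinlan $23,100 + $82,900 = $106,000; Orozco $23,100 + $100,490 = $123,590.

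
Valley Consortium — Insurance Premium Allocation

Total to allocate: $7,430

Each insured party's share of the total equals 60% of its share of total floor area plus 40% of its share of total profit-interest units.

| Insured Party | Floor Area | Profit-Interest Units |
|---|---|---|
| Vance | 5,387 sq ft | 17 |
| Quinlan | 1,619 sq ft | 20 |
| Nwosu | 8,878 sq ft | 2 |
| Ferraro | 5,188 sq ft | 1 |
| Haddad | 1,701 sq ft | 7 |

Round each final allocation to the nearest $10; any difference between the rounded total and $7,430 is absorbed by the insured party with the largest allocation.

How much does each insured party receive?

Vance: $2,130 · Quinlan: $1,580 · Nwosu: $1,860 · Ferraro: $1,080 · Haddad: $780

Totals — floor area 22,773, profit-interest units 47.
Composite weights (60% floor area + 40% profit-interest units): Vance 0.2866; Quinlan 0.2129; Nwosu 0.2509; Ferraro 0.1452; Haddad 0.1044.
Raw shares: Vance 2,129.53; Quinlan 1,581.61; Nwosu 1,864.41; Ferraro 1,078.83; Haddad 775.62.
At nearest $10: Vance $2,130; Quinlan $1,580; Nwosu $1,860; Ferraro $1,080; Haddad $780. Sum = $7,430.
Rounded total matches; no reconciliation needed.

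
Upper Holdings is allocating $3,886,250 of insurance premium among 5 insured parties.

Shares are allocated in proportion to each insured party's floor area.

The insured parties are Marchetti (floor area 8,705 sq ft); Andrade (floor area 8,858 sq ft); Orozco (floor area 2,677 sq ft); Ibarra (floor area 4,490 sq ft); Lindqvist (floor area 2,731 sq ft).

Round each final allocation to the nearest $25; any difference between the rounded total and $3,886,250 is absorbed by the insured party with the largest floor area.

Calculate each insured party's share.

Floor area total: 27,461.
Proportional shares: Marchetti 8,705/27,461 × $3,886,250 = 1,231,921.86; Andrade 8,858/27,461 × $3,886,250 = 1,253,574.25; Orozco 2,677/27,461 × $3,886,250 = 378,846.05; Ibarra 4,490/27,461 × $3,886,250 = 635,419.78; Lindqvist 2,731/27,461 × $3,886,250 = 386,488.06.
At nearest $25: Marchetti $1,231,925; Andrade $1,253,575; Orozco $378,850; Ibarra $635,425; Lindqvist $386,500. Sum = $3,886,275.
Difference $3,886,250 − $3,886,275 = −$25 applied to largest floor area (Andrade): Andrade becomes $1,253,550.

Marchetti: $1,231,925; Andrade: $1,253,550; Orozco: $378,850; Ibarra: $635,425; Lindqvist: $386,500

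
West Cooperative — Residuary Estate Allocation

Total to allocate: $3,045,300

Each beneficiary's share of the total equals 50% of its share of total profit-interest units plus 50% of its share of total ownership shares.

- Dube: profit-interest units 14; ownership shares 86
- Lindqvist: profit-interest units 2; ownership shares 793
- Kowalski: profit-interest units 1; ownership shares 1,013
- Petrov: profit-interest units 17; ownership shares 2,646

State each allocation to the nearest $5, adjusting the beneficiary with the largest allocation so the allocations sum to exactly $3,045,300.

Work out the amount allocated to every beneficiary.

Dube: $655,830 · Lindqvist: $355,645 · Kowalski: $384,680 · Petrov: $1,649,145

Profit-interest units total 34; ownership shares total 4,538.
Combined weights (50% profit-interest units + 50% ownership shares): Dube 0.2154; Lindqvist 0.1168; Kowalski 0.1263; Petrov 0.5415.
Raw shares: Dube 655,829.39; Lindqvist 355,645.53; Kowalski 384,679.03; Petrov 1,649,146.04.
After rounding ($5): Dube $655,830; Lindqvist $355,645; Kowalski $384,680; Petrov $1,649,145. Sum = $3,045,300.
Rounded total matches; no reconciliation needed.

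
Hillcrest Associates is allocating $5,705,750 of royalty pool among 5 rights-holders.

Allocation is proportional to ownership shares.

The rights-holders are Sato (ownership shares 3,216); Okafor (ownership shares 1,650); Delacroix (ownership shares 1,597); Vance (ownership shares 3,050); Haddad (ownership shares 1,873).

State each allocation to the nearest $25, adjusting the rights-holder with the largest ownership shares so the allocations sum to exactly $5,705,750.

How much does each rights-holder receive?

Sum of ownership shares: 11,386.
Pro-rata amounts: Sato 3,216/11,386 × $5,705,750 = 1,611,601.26; Okafor 1,650/11,386 × $5,705,750 = 826,847.66; Delacroix 1,597/11,386 × $5,705,750 = 800,288.31; Vance 3,050/11,386 × $5,705,750 = 1,528,415.38; Haddad 1,873/11,386 × $5,705,750 = 938,597.38.
Rounded to nearest $25: Sato $1,611,600; Okafor $826,850; Delacroix $800,300; Vance $1,528,425; Haddad $938,600. Sum = $5,705,775.
Difference $5,705,750 − $5,705,775 = −$25 applied to largest ownership shares (Sato): Sato becomes $1,611,575.

Sato: $1,611,575; Okafor: $826,850; Delacroix: $800,300; Vance: $1,528,425; Haddad: $938,600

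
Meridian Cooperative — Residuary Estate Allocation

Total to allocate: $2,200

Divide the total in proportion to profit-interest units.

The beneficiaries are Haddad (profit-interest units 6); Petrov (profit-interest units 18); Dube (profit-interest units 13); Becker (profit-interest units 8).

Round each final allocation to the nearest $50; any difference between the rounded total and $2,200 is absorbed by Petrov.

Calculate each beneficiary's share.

Profit-interest units total: 45.
Unrounded shares: Haddad 6/45 × $2,200 = 293.33; Petrov 18/45 × $2,200 = 880.00; Dube 13/45 × $2,200 = 635.56; Becker 8/45 × $2,200 = 391.11.
After rounding ($50): Haddad $300; Petrov $900; Dube $650; Becker $400. Sum = $2,250.
Difference $2,200 − $2,250 = −$50 applied to Petrov: Petrov becomes $850.

Haddad: $300; Petrov: $850; Dube: $650; Becker: $400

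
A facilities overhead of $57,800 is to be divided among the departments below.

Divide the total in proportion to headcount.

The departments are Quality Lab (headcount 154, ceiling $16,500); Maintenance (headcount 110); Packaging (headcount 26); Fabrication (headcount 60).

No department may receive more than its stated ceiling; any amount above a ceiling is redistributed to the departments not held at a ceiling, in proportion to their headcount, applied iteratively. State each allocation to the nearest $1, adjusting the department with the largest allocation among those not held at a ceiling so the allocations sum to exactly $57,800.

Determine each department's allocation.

Headcount total: 350.
Proportional shares (ignoring caps): Quality Lab 25,432.00; Maintenance 18,165.71; Packaging 4,293.71; Fabrication 9,908.57.
Cap binds for Quality Lab ($16,500); residual $41,300 reallocated over remaining headcount 196.
Shares after redistribution: Maintenance 23,178.57 → $23,179; Packaging 5,478.57 → $5,479; Fabrication 12,642.86 → $12,643.
Rounding difference −$1 applied to Maintenance → $23,178.

Quality Lab: $16,500 | Maintenance: $23,178 | Packaging: $5,479 | Fabrication: $12,643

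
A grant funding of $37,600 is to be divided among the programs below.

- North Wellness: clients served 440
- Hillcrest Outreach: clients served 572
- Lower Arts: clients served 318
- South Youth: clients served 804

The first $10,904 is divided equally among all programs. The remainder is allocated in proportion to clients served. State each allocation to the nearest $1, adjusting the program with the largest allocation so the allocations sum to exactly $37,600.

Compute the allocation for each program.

$10,904 shared equally gives $2,726 per program.
Remainder $26,696 by clients served (total 2,134): North Wellness 5,504.33 → $5,504; Hillcrest Outreach 7,155.63 → $7,156; Lower Arts 3,978.13 → $3,978; South Youth 10,057.91 → $10,058.
Totals: North Wellness $2,726 + $5,504 = $8,230; Hillcrest Outreach $2,726 + $7,156 = $9,882; Lower Arts $2,726 + $3,978 = $6,704; South Youth $2,726 + $10,058 = $12,784.

North Wellness: $8,230 | Hillcrest Outreach: $9,882 | Lower Arts: $6,704 | South Youth: $12,784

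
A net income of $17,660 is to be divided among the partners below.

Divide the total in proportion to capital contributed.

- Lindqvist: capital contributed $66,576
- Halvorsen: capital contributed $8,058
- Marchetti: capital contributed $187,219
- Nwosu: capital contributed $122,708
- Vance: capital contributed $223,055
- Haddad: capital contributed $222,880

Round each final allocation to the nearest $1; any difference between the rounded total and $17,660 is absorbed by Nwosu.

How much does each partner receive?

Combined capital contributed = 830,496.
Unrounded shares: Lindqvist 66,576/830,496 × $17,660 = 1,415.70; Halvorsen 8,058/830,496 × $17,660 = 171.35; Marchetti 187,219/830,496 × $17,660 = 3,981.10; Nwosu 122,708/830,496 × $17,660 = 2,609.31; Vance 223,055/830,496 × $17,660 = 4,743.13; Haddad 222,880/830,496 × $17,660 = 4,739.41.
At nearest $1: Lindqvist $1,416; Halvorsen $171; Marchetti $3,981; Nwosu $2,609; Vance $4,743; Haddad $4,739. Sum = $17,659.
Difference $17,660 − $17,659 = +$1 applied to Nwosu: Nwosu becomes $2,610.

Lindqvist: $1,416; Halvorsen: $171; Marchetti: $3,981; Nwosu: $2,610; Vance: $4,743; Haddad: $4,739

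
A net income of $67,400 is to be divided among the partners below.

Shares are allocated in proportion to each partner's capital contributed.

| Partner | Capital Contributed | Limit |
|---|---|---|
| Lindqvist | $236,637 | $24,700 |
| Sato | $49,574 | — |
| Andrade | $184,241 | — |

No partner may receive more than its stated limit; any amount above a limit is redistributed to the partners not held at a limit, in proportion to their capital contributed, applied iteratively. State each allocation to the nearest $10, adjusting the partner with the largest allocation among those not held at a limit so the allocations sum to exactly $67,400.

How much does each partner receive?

Lindqvist: $24,700 · Sato: $9,050 · Andrade: $33,650

Total capital contributed = 470,452.
Proportional shares (ignoring caps): Lindqvist 33,902.15; Sato 7,102.29; Andrade 26,395.56.
Cap binds for Lindqvist ($24,700); balance $42,700 reallocated over remaining capital contributed 233,815.
Shares after redistribution: Sato 9,053.35 → $9,050; Andrade 33,646.65 → $33,650.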